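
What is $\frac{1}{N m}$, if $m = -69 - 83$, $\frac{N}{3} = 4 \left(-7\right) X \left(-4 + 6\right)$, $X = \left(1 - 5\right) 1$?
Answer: $- \frac{1}{102144} \approx -9.7901 \cdot 10^{-6}$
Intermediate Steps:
$X = -4$ ($X = \left(-4\right) 1 = -4$)
$N = 672$ ($N = 3 \cdot 4 \left(-7\right) \left(- 4 \left(-4 + 6\right)\right) = 3 \left(- 28 \left(\left(-4\right) 2\right)\right) = 3 \left(\left(-28\right) \left(-8\right)\right) = 3 \cdot 224 = 672$)
$m = -152$
$\frac{1}{N m} = \frac{1}{672 \left(-152\right)} = \frac{1}{-102144} = - \frac{1}{102144}$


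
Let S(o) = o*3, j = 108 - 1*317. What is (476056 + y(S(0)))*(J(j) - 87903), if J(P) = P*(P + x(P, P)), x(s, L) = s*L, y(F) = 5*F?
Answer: -4367123994856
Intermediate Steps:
j = -209 (j = 108 - 317 = -209)
S(o) = 3*o
x(s, L) = L*s
J(P) = P*(P + P²) (J(P) = P*(P + P*P) = P*(P + P²))
(476056 + y(S(0)))*(J(j) - 87903) = (476056 + 5*(3*0))*((-209)²*(1 - 209) - 87903) = (476056 + 5*0)*(43681*(-208) - 87903) = (476056 + 0)*(-9085648 - 87903) = 476056*(-9173551) = -4367123994856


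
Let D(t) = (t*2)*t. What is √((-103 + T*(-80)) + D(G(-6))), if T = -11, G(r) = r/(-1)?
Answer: √849 ≈ 29.138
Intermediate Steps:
G(r) = -r (G(r) = r*(-1) = -r)
D(t) = 2*t² (D(t) = (2*t)*t = 2*t²)
√((-103 + T*(-80)) + D(G(-6))) = √((-103 - 11*(-80)) + 2*(-1*(-6))²) = √((-103 + 880) + 2*6²) = √(777 + 2*36) = √(777 + 72) = √849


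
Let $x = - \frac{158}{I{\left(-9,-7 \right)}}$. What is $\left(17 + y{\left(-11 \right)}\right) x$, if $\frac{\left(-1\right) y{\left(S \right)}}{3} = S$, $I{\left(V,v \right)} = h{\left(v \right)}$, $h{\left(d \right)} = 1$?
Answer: $-7900$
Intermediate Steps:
$I{\left(V,v \right)} = 1$
$y{\left(S \right)} = - 3 S$
$x = -158$ ($x = - \frac{158}{1} = \left(-158\right) 1 = -158$)
$\left(17 + y{\left(-11 \right)}\right) x = \left(17 - -33\right) \left(-158\right) = \left(17 + 33\right) \left(-158\right) = 50 \left(-158\right) = -7900$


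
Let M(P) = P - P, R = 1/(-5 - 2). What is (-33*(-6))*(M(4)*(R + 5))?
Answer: 0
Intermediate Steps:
R = -⅐ (R = 1/(-7) = -⅐ ≈ -0.14286)
M(P) = 0
(-33*(-6))*(M(4)*(R + 5)) = (-33*(-6))*(0*(-⅐ + 5)) = 198*(0*(34/7)) = 198*0 = 0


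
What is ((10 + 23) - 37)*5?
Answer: -20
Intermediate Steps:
((10 + 23) - 37)*5 = (33 - 37)*5 = -4*5 = -20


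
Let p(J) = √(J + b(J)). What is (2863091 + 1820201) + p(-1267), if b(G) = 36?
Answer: 4683292 + I*√1231 ≈ 4.6833e+6 + 35.086*I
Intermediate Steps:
p(J) = √(36 + J) (p(J) = √(J + 36) = √(36 + J))
(2863091 + 1820201) + p(-1267) = (2863091 + 1820201) + √(36 - 1267) = 4683292 + √(-1231) = 4683292 + I*√1231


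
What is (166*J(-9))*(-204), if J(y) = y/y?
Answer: -33864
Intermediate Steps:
J(y) = 1
(166*J(-9))*(-204) = (166*1)*(-204) = 166*(-204) = -33864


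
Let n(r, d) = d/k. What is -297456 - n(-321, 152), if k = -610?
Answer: -90724004/305 ≈ -2.9746e+5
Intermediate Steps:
n(r, d) = -d/610 (n(r, d) = d/(-610) = d*(-1/610) = -d/610)
-297456 - n(-321, 152) = -297456 - (-1)*152/610 = -297456 - 1*(-76/305) = -297456 + 76/305 = -90724004/305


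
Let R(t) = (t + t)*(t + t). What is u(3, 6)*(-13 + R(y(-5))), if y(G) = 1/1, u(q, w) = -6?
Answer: 54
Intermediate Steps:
y(G) = 1
R(t) = 4*t² (R(t) = (2*t)*(2*t) = 4*t²)
u(3, 6)*(-13 + R(y(-5))) = -6*(-13 + 4*1²) = -6*(-13 + 4*1) = -6*(-13 + 4) = -6*(-9) = 54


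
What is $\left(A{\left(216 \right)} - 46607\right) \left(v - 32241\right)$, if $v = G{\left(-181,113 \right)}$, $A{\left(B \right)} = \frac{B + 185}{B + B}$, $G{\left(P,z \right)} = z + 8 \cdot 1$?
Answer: $\frac{80837299345}{54} \approx 1.497 \cdot 10^{9}$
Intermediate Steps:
$G{\left(P,z \right)} = 8 + z$ ($G{\left(P,z \right)} = z + 8 = 8 + z$)
$A{\left(B \right)} = \frac{185 + B}{2 B}$
$v = 121$ ($v = 8 + 113 = 121$)
$\left(A{\left(216 \right)} - 46607\right) \left(v - 32241\right) = \left(\frac{185 + 216}{2 \cdot 216} - 46607\right) \left(121 - 32241\right) = \left(\frac{1}{2} \cdot \frac{1}{216} \cdot 401 - 46607\right) \left(-32120\right) = \left(\frac{401}{432} - 46607\right) \left(-32120\right) = \left(- \frac{20133823}{432}\right) \left(-32120\right) = \frac{80837299345}{54}$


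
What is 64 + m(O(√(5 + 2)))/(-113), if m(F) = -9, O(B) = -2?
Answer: 7241/113 ≈ 64.080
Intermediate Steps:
64 + m(O(√(5 + 2)))/(-113) = 64 - 9/(-113) = 64 - 1/113*(-9) = 64 + 9/113 = 7241/113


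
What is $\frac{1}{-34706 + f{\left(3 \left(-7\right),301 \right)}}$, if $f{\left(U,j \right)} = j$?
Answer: $- \frac{1}{34405} \approx -2.9066 \cdot 10^{-5}$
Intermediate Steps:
$\frac{1}{-34706 + f{\left(3 \left(-7\right),301 \right)}} = \frac{1}{-34706 + 301} = \frac{1}{-34405} = - \frac{1}{34405}$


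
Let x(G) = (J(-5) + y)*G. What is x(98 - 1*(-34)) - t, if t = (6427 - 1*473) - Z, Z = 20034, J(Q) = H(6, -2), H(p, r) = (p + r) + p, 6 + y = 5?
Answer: 15268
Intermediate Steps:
y = -1 (y = -6 + 5 = -1)
H(p, r) = r + 2*p
J(Q) = 10 (J(Q) = -2 + 2*6 = -2 + 12 = 10)
x(G) = 9*G (x(G) = (10 - 1)*G = 9*G)
t = -14080 (t = (6427 - 1*473) - 1*20034 = (6427 - 473) - 20034 = 5954 - 20034 = -14080)
x(98 - 1*(-34)) - t = 9*(98 - 1*(-34)) - 1*(-14080) = 9*(98 + 34) + 14080 = 9*132 + 14080 = 1188 + 14080 = 15268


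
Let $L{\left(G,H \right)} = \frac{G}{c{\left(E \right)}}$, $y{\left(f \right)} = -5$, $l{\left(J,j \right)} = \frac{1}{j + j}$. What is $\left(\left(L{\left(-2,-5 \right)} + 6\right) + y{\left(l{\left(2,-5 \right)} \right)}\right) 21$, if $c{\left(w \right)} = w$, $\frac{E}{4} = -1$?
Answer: $\frac{63}{2} \approx 31.5$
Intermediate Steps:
$E = -4$ ($E = 4 \left(-1\right) = -4$)
$l{\left(J,j \right)} = \frac{1}{2 j}$
$L{\left(G,H \right)} = - \frac{G}{4}$ ($L{\left(G,H \right)} = \frac{G}{-4} = G \left(- \frac{1}{4}\right) = - \frac{G}{4}$)
$\left(\left(L{\left(-2,-5 \right)} + 6\right) + y{\left(l{\left(2,-5 \right)} \right)}\right) 21 = \left(\left(\left(- \frac{1}{4}\right) \left(-2\right) + 6\right) - 5\right) 21 = \left(\left(\frac{1}{2} + 6\right) - 5\right) 21 = \left(\frac{13}{2} - 5\right) 21 = \frac{3}{2} \cdot 21 = \frac{63}{2}$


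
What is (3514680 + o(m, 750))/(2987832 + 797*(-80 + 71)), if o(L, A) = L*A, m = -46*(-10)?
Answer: 116960/90323 ≈ 1.2949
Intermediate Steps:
m = 460
o(L, A) = A*L
(3514680 + o(m, 750))/(2987832 + 797*(-80 + 71)) = (3514680 + 750*460)/(2987832 + 797*(-80 + 71)) = (3514680 + 345000)/(2987832 + 797*(-9)) = 3859680/(2987832 - 7173) = 3859680/2980659 = 3859680*(1/2980659) = 116960/90323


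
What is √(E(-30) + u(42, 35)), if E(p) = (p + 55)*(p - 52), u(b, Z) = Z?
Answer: I*√2015 ≈ 44.889*I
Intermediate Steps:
E(p) = (-52 + p)*(55 + p) (E(p) = (55 + p)*(-52 + p) = (-52 + p)*(55 + p))
√(E(-30) + u(42, 35)) = √((-2860 + (-30)² + 3*(-30)) + 35) = √((-2860 + 900 - 90) + 35) = √(-2050 + 35) = √(-2015) = I*√2015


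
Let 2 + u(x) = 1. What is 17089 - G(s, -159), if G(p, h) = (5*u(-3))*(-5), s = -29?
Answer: 17064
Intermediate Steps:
u(x) = -1 (u(x) = -2 + 1 = -1)
G(p, h) = 25 (G(p, h) = (5*(-1))*(-5) = -5*(-5) = 25)
17089 - G(s, -159) = 17089 - 1*25 = 17089 - 25 = 17064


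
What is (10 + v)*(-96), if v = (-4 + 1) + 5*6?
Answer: -3552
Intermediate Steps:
v = 27 (v = -3 + 30 = 27)
(10 + v)*(-96) = (10 + 27)*(-96) = 37*(-96) = -3552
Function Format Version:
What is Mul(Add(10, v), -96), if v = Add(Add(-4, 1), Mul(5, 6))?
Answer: -3552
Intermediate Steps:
v = 27 (v = Add(-3, 30) = 27)
Mul(Add(10, v), -96) = Mul(Add(10, 27), -96) = Mul(37, -96) = -3552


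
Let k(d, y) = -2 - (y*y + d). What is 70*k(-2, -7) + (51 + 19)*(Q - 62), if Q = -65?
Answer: -12320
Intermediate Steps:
k(d, y) = -2 - d - y² (k(d, y) = -2 - (y² + d) = -2 - (d + y²) = -2 + (-d - y²) = -2 - d - y²)
70*k(-2, -7) + (51 + 19)*(Q - 62) = 70*(-2 - 1*(-2) - 1*(-7)²) + (51 + 19)*(-65 - 62) = 70*(-2 + 2 - 1*49) + 70*(-127) = 70*(-2 + 2 - 49) - 8890 = 70*(-49) - 8890 = -3430 - 8890 = -12320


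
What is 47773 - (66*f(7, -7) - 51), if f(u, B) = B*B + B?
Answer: 45052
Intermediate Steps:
f(u, B) = B + B**2 (f(u, B) = B**2 + B = B + B**2)
47773 - (66*f(7, -7) - 51) = 47773 - (66*(-7*(1 - 7)) - 51) = 47773 - (66*(-7*(-6)) - 51) = 47773 - (66*42 - 51) = 47773 - (2772 - 51) = 47773 - 1*2721 = 47773 - 2721 = 45052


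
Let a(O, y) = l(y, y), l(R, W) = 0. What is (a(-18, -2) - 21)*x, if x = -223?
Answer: 4683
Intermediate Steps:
a(O, y) = 0
(a(-18, -2) - 21)*x = (0 - 21)*(-223) = -21*(-223) = 4683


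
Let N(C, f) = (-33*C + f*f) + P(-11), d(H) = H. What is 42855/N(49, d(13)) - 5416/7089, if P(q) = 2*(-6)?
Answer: -62341291/2069988 ≈ -30.117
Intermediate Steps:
P(q) = -12
N(C, f) = -12 + f² - 33*C (N(C, f) = (-33*C + f*f) - 12 = (-33*C + f²) - 12 = (f² - 33*C) - 12 = -12 + f² - 33*C)
42855/N(49, d(13)) - 5416/7089 = 42855/(-12 + 13² - 33*49) - 5416/7089 = 42855/(-12 + 169 - 1617) - 5416*1/7089 = 42855/(-1460) - 5416/7089 = 42855*(-1/1460) - 5416/7089 = -8571/292 - 5416/7089 = -62341291/2069988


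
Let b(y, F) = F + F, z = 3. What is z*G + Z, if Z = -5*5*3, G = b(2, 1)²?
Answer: -63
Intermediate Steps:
b(y, F) = 2*F
G = 4 (G = (2*1)² = 2² = 4)
Z = -75 (Z = -25*3 = -75)
z*G + Z = 3*4 - 75 = 12 - 75 = -63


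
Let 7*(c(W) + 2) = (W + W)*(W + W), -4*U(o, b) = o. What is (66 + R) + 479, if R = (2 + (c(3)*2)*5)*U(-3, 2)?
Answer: 7981/14 ≈ 570.07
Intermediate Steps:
U(o, b) = -o/4
c(W) = -2 + 4*W²/7 (c(W) = -2 + ((W + W)*(W + W))/7 = -2 + ((2*W)*(2*W))/7 = -2 + (4*W²)/7 = -2 + 4*W²/7)
R = 351/14 (R = (2 + ((-2 + (4/7)*3²)*2)*5)*(-¼*(-3)) = (2 + ((-2 + (4/7)*9)*2)*5)*(¾) = (2 + ((-2 + 36/7)*2)*5)*(¾) = (2 + ((22/7)*2)*5)*(¾) = (2 + (44/7)*5)*(¾) = (2 + 220/7)*(¾) = (234/7)*(¾) = 351/14 ≈ 25.071)
(66 + R) + 479 = (66 + 351/14) + 479 = 1275/14 + 479 = 7981/14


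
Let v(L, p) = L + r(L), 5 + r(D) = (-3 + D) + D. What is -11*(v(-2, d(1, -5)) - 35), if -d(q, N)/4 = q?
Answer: 539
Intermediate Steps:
r(D) = -8 + 2*D (r(D) = -5 + ((-3 + D) + D) = -5 + (-3 + 2*D) = -8 + 2*D)
d(q, N) = -4*q
v(L, p) = -8 + 3*L (v(L, p) = L + (-8 + 2*L) = -8 + 3*L)
-11*(v(-2, d(1, -5)) - 35) = -11*((-8 + 3*(-2)) - 35) = -11*((-8 - 6) - 35) = -11*(-14 - 35) = -11*(-49) = 539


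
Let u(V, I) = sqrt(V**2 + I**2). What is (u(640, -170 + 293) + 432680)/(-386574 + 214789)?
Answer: -86536/34357 - sqrt(424729)/171785 ≈ -2.5225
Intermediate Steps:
u(V, I) = sqrt(I**2 + V**2)
(u(640, -170 + 293) + 432680)/(-386574 + 214789) = (sqrt((-170 + 293)**2 + 640**2) + 432680)/(-386574 + 214789) = (sqrt(123**2 + 409600) + 432680)/(-171785) = (sqrt(15129 + 409600) + 432680)*(-1/171785) = (sqrt(424729) + 432680)*(-1/171785) = (432680 + sqrt(424729))*(-1/171785) = -86536/34357 - sqrt(424729)/171785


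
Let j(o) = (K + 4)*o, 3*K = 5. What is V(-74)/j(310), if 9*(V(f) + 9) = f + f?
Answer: -229/15810 ≈ -0.014485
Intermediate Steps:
K = 5/3 (K = (⅓)*5 = 5/3 ≈ 1.6667)
j(o) = 17*o/3 (j(o) = (5/3 + 4)*o = 17*o/3)
V(f) = -9 + 2*f/9 (V(f) = -9 + (f + f)/9 = -9 + (2*f)/9 = -9 + 2*f/9)
V(-74)/j(310) = (-9 + (2/9)*(-74))/(((17/3)*310)) = (-9 - 148/9)/(5270/3) = -229/9*3/5270 = -229/15810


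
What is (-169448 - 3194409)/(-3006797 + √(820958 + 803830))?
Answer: 10114435136029/9040826574421 + 222014562*√373/9040826574421 ≈ 1.1192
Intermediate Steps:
(-169448 - 3194409)/(-3006797 + √(820958 + 803830)) = -3363857/(-3006797 + √1624788) = -3363857/(-3006797 + 66*√373)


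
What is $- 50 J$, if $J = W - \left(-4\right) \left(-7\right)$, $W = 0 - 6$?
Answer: $1700$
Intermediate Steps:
$W = -6$ ($W = 0 - 6 = -6$)
$J = -34$ ($J = -6 - \left(-4\right) \left(-7\right) = -6 - 28 = -34$)
$- 50 J = \left(-50\right) \left(-34\right) = 1700$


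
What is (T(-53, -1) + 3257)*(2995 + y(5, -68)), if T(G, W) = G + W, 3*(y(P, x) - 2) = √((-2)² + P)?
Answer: 9602594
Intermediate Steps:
y(P, x) = 2 + √(4 + P)/3 (y(P, x) = 2 + √((-2)² + P)/3 = 2 + √(4 + P)/3)
(T(-53, -1) + 3257)*(2995 + y(5, -68)) = ((-53 - 1) + 3257)*(2995 + (2 + √(4 + 5)/3)) = (-54 + 3257)*(2995 + (2 + √9/3)) = 3203*(2995 + (2 + (⅓)*3)) = 3203*(2995 + (2 + 1)) = 3203*(2995 + 3) = 3203*2998 = 9602594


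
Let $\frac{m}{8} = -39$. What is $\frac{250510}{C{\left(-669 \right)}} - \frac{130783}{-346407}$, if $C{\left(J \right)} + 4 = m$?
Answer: $- \frac{43368545071}{54732306} \approx -792.38$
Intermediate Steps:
$m = -312$ ($m = 8 \left(-39\right) = -312$)
$C{\left(J \right)} = -316$ ($C{\left(J \right)} = -4 - 312 = -316$)
$\frac{250510}{C{\left(-669 \right)}} - \frac{130783}{-346407} = \frac{250510}{-316} - \frac{130783}{-346407} = 250510 \left(- \frac{1}{316}\right) - - \frac{130783}{346407} = - \frac{125255}{158} + \frac{130783}{346407} = - \frac{43368545071}{54732306}$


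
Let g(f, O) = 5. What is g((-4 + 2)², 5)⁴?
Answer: 625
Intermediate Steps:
g((-4 + 2)², 5)⁴ = 5⁴ = 625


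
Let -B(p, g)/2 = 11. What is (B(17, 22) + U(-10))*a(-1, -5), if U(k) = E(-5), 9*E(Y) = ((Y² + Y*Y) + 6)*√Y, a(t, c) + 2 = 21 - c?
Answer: -528 + 448*I*√5/3 ≈ -528.0 + 333.92*I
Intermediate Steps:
B(p, g) = -22 (B(p, g) = -2*11 = -22)
a(t, c) = 19 - c (a(t, c) = -2 + (21 - c) = 19 - c)
E(Y) = √Y*(6 + 2*Y²)/9 (E(Y) = (((Y² + Y*Y) + 6)*√Y)/9 = (((Y² + Y²) + 6)*√Y)/9 = ((2*Y² + 6)*√Y)/9 = ((6 + 2*Y²)*√Y)/9 = (√Y*(6 + 2*Y²))/9 = √Y*(6 + 2*Y²)/9)
U(k) = 56*I*√5/9 (U(k) = 2*√(-5)*(3 + (-5)²)/9 = 2*(I*√5)*(3 + 25)/9 = (2/9)*(I*√5)*28 = 56*I*√5/9)
(B(17, 22) + U(-10))*a(-1, -5) = (-22 + 56*I*√5/9)*(19 - 1*(-5)) = (-22 + 56*I*√5/9)*(19 + 5) = (-22 + 56*I*√5/9)*24 = -528 + 448*I*√5/3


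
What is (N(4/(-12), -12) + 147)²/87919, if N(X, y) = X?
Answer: 193600/791271 ≈ 0.24467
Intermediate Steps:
(N(4/(-12), -12) + 147)²/87919 = (4/(-12) + 147)²/87919 = (4*(-1/12) + 147)²*(1/87919) = (-⅓ + 147)²*(1/87919) = (440/3)²*(1/87919) = (193600/9)*(1/87919) = 193600/791271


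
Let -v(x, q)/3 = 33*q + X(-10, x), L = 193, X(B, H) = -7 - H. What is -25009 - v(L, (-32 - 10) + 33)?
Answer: -26500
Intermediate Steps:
v(x, q) = 21 - 99*q + 3*x (v(x, q) = -3*(33*q + (-7 - x)) = -3*(-7 - x + 33*q) = 21 - 99*q + 3*x)
-25009 - v(L, (-32 - 10) + 33) = -25009 - (21 - 99*((-32 - 10) + 33) + 3*193) = -25009 - (21 - 99*(-42 + 33) + 579) = -25009 - (21 - 99*(-9) + 579) = -25009 - (21 + 891 + 579) = -25009 - 1*1491 = -25009 - 1491 = -26500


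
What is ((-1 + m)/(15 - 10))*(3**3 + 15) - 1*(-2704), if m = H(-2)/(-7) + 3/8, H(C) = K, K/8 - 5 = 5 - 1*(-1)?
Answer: 51863/20 ≈ 2593.1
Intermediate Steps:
K = 88 (K = 40 + 8*(5 - 1*(-1)) = 40 + 8*(5 + 1) = 40 + 8*6 = 40 + 48 = 88)
H(C) = 88
m = -683/56 (m = 88/(-7) + 3/8 = 88*(-1/7) + 3*(1/8) = -88/7 + 3/8 = -683/56 ≈ -12.196)
((-1 + m)/(15 - 10))*(3**3 + 15) - 1*(-2704) = ((-1 - 683/56)/(15 - 10))*(3**3 + 15) - 1*(-2704) = (-739/56/5)*(27 + 15) + 2704 = -739/56*1/5*42 + 2704 = -739/280*42 + 2704 = -2217/20 + 2704 = 51863/20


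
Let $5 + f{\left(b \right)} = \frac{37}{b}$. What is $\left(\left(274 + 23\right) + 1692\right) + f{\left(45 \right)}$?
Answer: $\frac{89317}{45} \approx 1984.8$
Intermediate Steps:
$f{\left(b \right)} = -5 + \frac{37}{b}$
$\left(\left(274 + 23\right) + 1692\right) + f{\left(45 \right)} = \left(\left(274 + 23\right) + 1692\right) - \left(5 - \frac{37}{45}\right) = \left(297 + 1692\right) + \left(-5 + 37 \cdot \frac{1}{45}\right) = 1989 + \left(-5 + \frac{37}{45}\right) = 1989 - \frac{188}{45} = \frac{89317}{45}$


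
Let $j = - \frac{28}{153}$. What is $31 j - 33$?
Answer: $- \frac{5917}{153} \approx -38.673$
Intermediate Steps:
$j = - \frac{28}{153}$ ($j = \left(-28\right) \frac{1}{153} = - \frac{28}{153} \approx -0.18301$)
$31 j - 33 = 31 \left(- \frac{28}{153}\right) - 33 = - \frac{868}{153} - 33 = - \frac{5917}{153}$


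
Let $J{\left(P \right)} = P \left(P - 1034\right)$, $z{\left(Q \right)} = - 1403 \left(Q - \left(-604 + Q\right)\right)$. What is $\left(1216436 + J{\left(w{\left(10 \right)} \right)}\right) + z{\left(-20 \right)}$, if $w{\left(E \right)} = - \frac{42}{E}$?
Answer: $\frac{9334611}{25} \approx 3.7338 \cdot 10^{5}$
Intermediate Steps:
$z{\left(Q \right)} = -847412$ ($z{\left(Q \right)} = \left(-1403\right) 604 = -847412$)
$J{\left(P \right)} = P \left(-1034 + P\right)$
$\left(1216436 + J{\left(w{\left(10 \right)} \right)}\right) + z{\left(-20 \right)} = \left(1216436 + - \frac{42}{10} \left(-1034 - \frac{42}{10}\right)\right) - 847412 = \left(1216436 + \left(-42\right) \frac{1}{10} \left(-1034 - \frac{21}{5}\right)\right) - 847412 = \left(1216436 - \frac{21 \left(-1034 - \frac{21}{5}\right)}{5}\right) - 847412 = \left(1216436 - - \frac{109011}{25}\right) - 847412 = \left(1216436 + \frac{109011}{25}\right) - 847412 = \frac{30519911}{25} - 847412 = \frac{9334611}{25}$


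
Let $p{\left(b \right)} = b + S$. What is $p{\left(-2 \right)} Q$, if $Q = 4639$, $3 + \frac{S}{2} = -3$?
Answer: $-64946$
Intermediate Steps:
$S = -12$ ($S = -6 + 2 \left(-3\right) = -6 - 6 = -12$)
$p{\left(b \right)} = -12 + b$ ($p{\left(b \right)} = b - 12 = -12 + b$)
$p{\left(-2 \right)} Q = \left(-12 - 2\right) 4639 = \left(-14\right) 4639 = -64946$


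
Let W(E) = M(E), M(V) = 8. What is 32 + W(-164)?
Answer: 40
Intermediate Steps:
W(E) = 8
32 + W(-164) = 32 + 8 = 40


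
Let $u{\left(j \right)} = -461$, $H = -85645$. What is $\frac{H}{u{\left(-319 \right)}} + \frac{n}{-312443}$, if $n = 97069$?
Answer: $\frac{26714431926}{144036223} \approx 185.47$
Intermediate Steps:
$\frac{H}{u{\left(-319 \right)}} + \frac{n}{-312443} = - \frac{85645}{-461} + \frac{97069}{-312443} = \left(-85645\right) \left(- \frac{1}{461}\right) + 97069 \left(- \frac{1}{312443}\right) = \frac{85645}{461} - \frac{97069}{312443} = \frac{26714431926}{144036223}$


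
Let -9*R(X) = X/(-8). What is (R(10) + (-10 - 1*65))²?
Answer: 7263025/1296 ≈ 5604.2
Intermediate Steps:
R(X) = X/72 (R(X) = -X/(9*(-8)) = -X*(-1)/(9*8) = -(-1)*X/72 = X/72)
(R(10) + (-10 - 1*65))² = ((1/72)*10 + (-10 - 1*65))² = (5/36 + (-10 - 65))² = (5/36 - 75)² = (-2695/36)² = 7263025/1296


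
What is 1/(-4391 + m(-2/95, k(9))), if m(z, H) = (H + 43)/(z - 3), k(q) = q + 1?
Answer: -287/1265252 ≈ -0.00022683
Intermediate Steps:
k(q) = 1 + q
m(z, H) = (43 + H)/(-3 + z)
1/(-4391 + m(-2/95, k(9))) = 1/(-4391 + (43 + (1 + 9))/(-3 - 2/95)) = 1/(-4391 + (43 + 10)/(-3 - 2*1/95)) = 1/(-4391 + 53/(-3 - 2/95)) = 1/(-4391 + 53/(-287/95)) = 1/(-4391 - 95/287*53) = 1/(-4391 - 5035/287) = 1/(-1265252/287) = -287/1265252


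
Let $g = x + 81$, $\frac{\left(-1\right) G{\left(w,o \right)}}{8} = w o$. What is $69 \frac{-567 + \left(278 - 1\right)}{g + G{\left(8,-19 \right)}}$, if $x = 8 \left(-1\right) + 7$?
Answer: $- \frac{3335}{216} \approx -15.44$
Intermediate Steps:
$x = -1$ ($x = -8 + 7 = -1$)
$G{\left(w,o \right)} = - 8 o w$ ($G{\left(w,o \right)} = - 8 w o = - 8 o w$)
$g = 80$ ($g = -1 + 81 = 80$)
$69 \frac{-567 + \left(278 - 1\right)}{g + G{\left(8,-19 \right)}} = 69 \frac{-567 + \left(278 - 1\right)}{80 - \left(-152\right) 8} = 69 \frac{-567 + \left(278 - 1\right)}{80 + 1216} = 69 \frac{-567 + 277}{1296} = 69 \left(\left(-290\right) \frac{1}{1296}\right) = 69 \left(- \frac{145}{648}\right) = - \frac{3335}{216}$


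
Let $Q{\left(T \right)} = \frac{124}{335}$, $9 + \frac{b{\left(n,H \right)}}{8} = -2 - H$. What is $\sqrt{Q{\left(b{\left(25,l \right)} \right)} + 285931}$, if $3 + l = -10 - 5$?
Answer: $\frac{3 \sqrt{3565405335}}{335} \approx 534.73$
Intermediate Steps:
$l = -18$ ($l = -3 - 15 = -18$)
$b{\left(n,H \right)} = -88 - 8 H$ ($b{\left(n,H \right)} = -72 + 8 \left(-2 - H\right) = -72 - \left(16 + 8 H\right) = -88 - 8 H$)
$Q{\left(T \right)} = \frac{124}{335}$ ($Q{\left(T \right)} = 124 \cdot \frac{1}{335} = \frac{124}{335}$)
$\sqrt{Q{\left(b{\left(25,l \right)} \right)} + 285931} = \sqrt{\frac{124}{335} + 285931} = \sqrt{\frac{95787009}{335}} = \frac{3 \sqrt{3565405335}}{335}$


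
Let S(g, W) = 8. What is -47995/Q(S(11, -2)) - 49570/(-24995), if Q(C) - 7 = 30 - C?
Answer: -8263431/4999 ≈ -1653.0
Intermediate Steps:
Q(C) = 37 - C (Q(C) = 7 + (30 - C) = 37 - C)
-47995/Q(S(11, -2)) - 49570/(-24995) = -47995/(37 - 1*8) - 49570/(-24995) = -47995/(37 - 8) - 49570*(-1/24995) = -47995/29 + 9914/4999 = -47995*1/29 + 9914/4999 = -1655 + 9914/4999 = -8263431/4999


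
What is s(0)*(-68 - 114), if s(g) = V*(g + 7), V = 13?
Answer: -16562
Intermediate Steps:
s(g) = 91 + 13*g (s(g) = 13*(g + 7) = 13*(7 + g) = 91 + 13*g)
s(0)*(-68 - 114) = (91 + 13*0)*(-68 - 114) = (91 + 0)*(-182) = 91*(-182) = -16562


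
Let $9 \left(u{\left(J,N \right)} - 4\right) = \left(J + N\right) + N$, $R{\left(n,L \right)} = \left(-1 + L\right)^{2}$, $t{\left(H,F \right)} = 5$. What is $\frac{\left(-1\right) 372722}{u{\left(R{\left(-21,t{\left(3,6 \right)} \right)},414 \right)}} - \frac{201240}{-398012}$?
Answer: $- \frac{166869170847}{43781320} \approx -3811.4$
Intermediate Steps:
$u{\left(J,N \right)} = 4 + \frac{J}{9} + \frac{2 N}{9}$ ($u{\left(J,N \right)} = 4 + \frac{\left(J + N\right) + N}{9} = 4 + \frac{J + 2 N}{9} = 4 + \left(\frac{J}{9} + \frac{2 N}{9}\right) = 4 + \frac{J}{9} + \frac{2 N}{9}$)
$\frac{\left(-1\right) 372722}{u{\left(R{\left(-21,t{\left(3,6 \right)} \right)},414 \right)}} - \frac{201240}{-398012} = \frac{\left(-1\right) 372722}{4 + \frac{\left(-1 + 5\right)^{2}}{9} + \frac{2}{9} \cdot 414} - \frac{201240}{-398012} = - \frac{372722}{4 + \frac{4^{2}}{9} + 92} - - \frac{50310}{99503} = - \frac{372722}{4 + \frac{1}{9} \cdot 16 + 92} + \frac{50310}{99503} = - \frac{372722}{4 + \frac{16}{9} + 92} + \frac{50310}{99503} = - \frac{372722}{\frac{880}{9}} + \frac{50310}{99503} = \left(-372722\right) \frac{9}{880} + \frac{50310}{99503} = - \frac{1677249}{440} + \frac{50310}{99503} = - \frac{166869170847}{43781320}$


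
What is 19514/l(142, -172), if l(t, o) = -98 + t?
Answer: 887/2 ≈ 443.50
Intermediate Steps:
19514/l(142, -172) = 19514/(-98 + 142) = 19514/44 = 19514*(1/44) = 887/2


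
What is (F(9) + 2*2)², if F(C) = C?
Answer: 169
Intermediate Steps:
(F(9) + 2*2)² = (9 + 2*2)² = (9 + 4)² = 13² = 169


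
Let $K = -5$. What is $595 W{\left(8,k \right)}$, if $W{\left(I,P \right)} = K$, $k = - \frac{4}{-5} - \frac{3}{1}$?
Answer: $-2975$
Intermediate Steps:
$k = - \frac{11}{5}$ ($k = \left(-4\right) \left(- \frac{1}{5}\right) - 3 = \frac{4}{5} - 3 = - \frac{11}{5} \approx -2.2$)
$W{\left(I,P \right)} = -5$
$595 W{\left(8,k \right)} = 595 \left(-5\right) = -2975$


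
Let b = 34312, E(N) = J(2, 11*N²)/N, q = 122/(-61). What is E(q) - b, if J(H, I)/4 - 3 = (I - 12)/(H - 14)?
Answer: -102938/3 ≈ -34313.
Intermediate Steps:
q = -2 (q = 122*(-1/61) = -2)
J(H, I) = 12 + 4*(-12 + I)/(-14 + H) (J(H, I) = 12 + 4*((I - 12)/(H - 14)) = 12 + 4*((-12 + I)/(-14 + H)) = 12 + 4*(-12 + I)/(-14 + H))
E(N) = (16 - 11*N²/3)/N (E(N) = (4*(-54 + 11*N² + 3*2)/(-14 + 2))/N = (4*(-54 + 11*N² + 6)/(-12))/N = (4*(-1/12)*(-48 + 11*N²))/N = (16 - 11*N²/3)/N)
E(q) - b = (16/(-2) - 11/3*(-2)) - 1*34312 = (16*(-½) + 22/3) - 34312 = (-8 + 22/3) - 34312 = -⅔ - 34312 = -102938/3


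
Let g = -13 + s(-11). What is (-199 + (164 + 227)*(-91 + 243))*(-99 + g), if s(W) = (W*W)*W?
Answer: -85473219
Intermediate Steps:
s(W) = W**3 (s(W) = W**2*W = W**3)
g = -1344 (g = -13 + (-11)**3 = -13 - 1331 = -1344)
(-199 + (164 + 227)*(-91 + 243))*(-99 + g) = (-199 + (164 + 227)*(-91 + 243))*(-99 - 1344) = (-199 + 391*152)*(-1443) = (-199 + 59432)*(-1443) = 59233*(-1443) = -85473219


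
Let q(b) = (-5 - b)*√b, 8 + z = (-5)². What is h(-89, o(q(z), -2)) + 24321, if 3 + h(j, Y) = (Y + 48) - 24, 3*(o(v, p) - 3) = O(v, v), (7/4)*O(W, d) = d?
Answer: 24345 - 88*√17/21 ≈ 24328.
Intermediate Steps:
z = 17 (z = -8 + (-5)² = -8 + 25 = 17)
q(b) = √b*(-5 - b)
O(W, d) = 4*d/7
o(v, p) = 3 + 4*v/21 (o(v, p) = 3 + (4*v/7)/3 = 3 + 4*v/21)
h(j, Y) = 21 + Y (h(j, Y) = -3 + ((Y + 48) - 24) = -3 + ((48 + Y) - 24) = -3 + (24 + Y) = 21 + Y)
h(-89, o(q(z), -2)) + 24321 = (21 + (3 + 4*(√17*(-5 - 1*17))/21)) + 24321 = (21 + (3 + 4*(√17*(-5 - 17))/21)) + 24321 = (21 + (3 + 4*(√17*(-22))/21)) + 24321 = (21 + (3 + 4*(-22*√17)/21)) + 24321 = (21 + (3 - 88*√17/21)) + 24321 = (24 - 88*√17/21) + 24321 = 24345 - 88*√17/21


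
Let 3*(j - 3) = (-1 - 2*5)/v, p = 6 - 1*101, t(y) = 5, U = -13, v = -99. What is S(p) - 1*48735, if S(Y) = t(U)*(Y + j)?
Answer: -1328260/27 ≈ -49195.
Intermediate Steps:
p = -95 (p = 6 - 101 = -95)
j = 82/27 (j = 3 + ((-1 - 2*5)/(-99))/3 = 3 + ((-1 - 10)*(-1/99))/3 = 3 + (-11*(-1/99))/3 = 3 + (⅓)*(⅑) = 3 + 1/27 = 82/27 ≈ 3.0370)
S(Y) = 410/27 + 5*Y (S(Y) = 5*(Y + 82/27) = 5*(82/27 + Y) = 410/27 + 5*Y)
S(p) - 1*48735 = (410/27 + 5*(-95)) - 1*48735 = (410/27 - 475) - 48735 = -12415/27 - 48735 = -1328260/27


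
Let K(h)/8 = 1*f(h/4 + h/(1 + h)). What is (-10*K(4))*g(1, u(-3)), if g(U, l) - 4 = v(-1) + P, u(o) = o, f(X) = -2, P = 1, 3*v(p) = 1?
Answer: 2560/3 ≈ 853.33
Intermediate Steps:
v(p) = ⅓ (v(p) = (⅓)*1 = ⅓)
g(U, l) = 16/3 (g(U, l) = 4 + (⅓ + 1) = 4 + 4/3 = 16/3)
K(h) = -16 (K(h) = 8*(1*(-2)) = 8*(-2) = -16)
(-10*K(4))*g(1, u(-3)) = -10*(-16)*(16/3) = 160*(16/3) = 2560/3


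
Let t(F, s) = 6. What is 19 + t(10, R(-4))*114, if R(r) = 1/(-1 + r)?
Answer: 703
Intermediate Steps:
19 + t(10, R(-4))*114 = 19 + 6*114 = 19 + 684 = 703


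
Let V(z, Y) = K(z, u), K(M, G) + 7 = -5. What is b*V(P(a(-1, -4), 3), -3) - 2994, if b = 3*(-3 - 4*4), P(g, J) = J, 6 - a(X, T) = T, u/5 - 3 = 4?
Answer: -2310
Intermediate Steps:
u = 35 (u = 15 + 5*4 = 15 + 20 = 35)
a(X, T) = 6 - T
K(M, G) = -12 (K(M, G) = -7 - 5 = -12)
V(z, Y) = -12
b = -57 (b = 3*(-3 - 16) = 3*(-19) = -57)
b*V(P(a(-1, -4), 3), -3) - 2994 = -57*(-12) - 2994 = 684 - 2994 = -2310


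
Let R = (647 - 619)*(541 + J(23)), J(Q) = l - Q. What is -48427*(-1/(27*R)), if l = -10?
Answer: 48427/384048 ≈ 0.12610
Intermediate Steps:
J(Q) = -10 - Q
R = 14224 (R = (647 - 619)*(541 + (-10 - 1*23)) = 28*(541 + (-10 - 23)) = 28*(541 - 33) = 28*508 = 14224)
-48427*(-1/(27*R)) = -48427/((-27*14224)) = -48427/(-384048) = -48427*(-1/384048) = 48427/384048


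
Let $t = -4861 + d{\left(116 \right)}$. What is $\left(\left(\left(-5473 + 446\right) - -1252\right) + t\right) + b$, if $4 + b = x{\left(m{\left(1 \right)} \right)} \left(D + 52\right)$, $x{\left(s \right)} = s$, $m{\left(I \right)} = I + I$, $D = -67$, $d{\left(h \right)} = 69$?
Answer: $-8601$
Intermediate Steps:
$m{\left(I \right)} = 2 I$
$t = -4792$ ($t = -4861 + 69 = -4792$)
$b = -34$ ($b = -4 + 2 \cdot 1 \left(-67 + 52\right) = -4 + 2 \left(-15\right) = -4 - 30 = -34$)
$\left(\left(\left(-5473 + 446\right) - -1252\right) + t\right) + b = \left(\left(\left(-5473 + 446\right) - -1252\right) - 4792\right) - 34 = \left(\left(-5027 + 1252\right) - 4792\right) - 34 = \left(-3775 - 4792\right) - 34 = -8567 - 34 = -8601$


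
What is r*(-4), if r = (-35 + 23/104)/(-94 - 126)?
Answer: -3617/5720 ≈ -0.63234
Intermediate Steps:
r = 3617/22880 (r = (-35 + 23*(1/104))/(-220) = (-35 + 23/104)*(-1/220) = -3617/104*(-1/220) = 3617/22880 ≈ 0.15809)
r*(-4) = (3617/22880)*(-4) = -3617/5720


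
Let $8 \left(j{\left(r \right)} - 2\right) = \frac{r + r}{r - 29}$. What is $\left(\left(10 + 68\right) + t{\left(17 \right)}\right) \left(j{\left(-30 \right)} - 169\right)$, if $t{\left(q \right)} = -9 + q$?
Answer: $- \frac{846713}{59} \approx -14351.0$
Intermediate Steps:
$j{\left(r \right)} = 2 + \frac{r}{4 \left(-29 + r\right)}$ ($j{\left(r \right)} = 2 + \frac{\left(r + r\right) \frac{1}{r - 29}}{8} = 2 + \frac{2 r \frac{1}{-29 + r}}{8} = 2 + \frac{r}{4 \left(-29 + r\right)}$)
$\left(\left(10 + 68\right) + t{\left(17 \right)}\right) \left(j{\left(-30 \right)} - 169\right) = \left(\left(10 + 68\right) + \left(-9 + 17\right)\right) \left(\frac{-232 + 9 \left(-30\right)}{4 \left(-29 - 30\right)} - 169\right) = \left(78 + 8\right) \left(\frac{-232 - 270}{4 \left(-59\right)} - 169\right) = 86 \left(\frac{1}{4} \left(- \frac{1}{59}\right) \left(-502\right) - 169\right) = 86 \left(\frac{251}{118} - 169\right) = 86 \left(- \frac{19691}{118}\right) = - \frac{846713}{59}$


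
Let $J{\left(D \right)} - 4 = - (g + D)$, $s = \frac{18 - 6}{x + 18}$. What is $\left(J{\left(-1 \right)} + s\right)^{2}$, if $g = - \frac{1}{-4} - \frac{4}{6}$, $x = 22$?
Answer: $\frac{117649}{3600} \approx 32.68$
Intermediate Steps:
$g = - \frac{5}{12}$ ($g = \left(-1\right) \left(- \frac{1}{4}\right) - \frac{2}{3} = \frac{1}{4} - \frac{2}{3} = - \frac{5}{12} \approx -0.41667$)
$s = \frac{3}{10}$ ($s = \frac{18 - 6}{22 + 18} = \frac{12}{40} = 12 \cdot \frac{1}{40} = \frac{3}{10} \approx 0.3$)
$J{\left(D \right)} = \frac{53}{12} - D$ ($J{\left(D \right)} = 4 - \left(- \frac{5}{12} + D\right) = \frac{53}{12} - D$)
$\left(J{\left(-1 \right)} + s\right)^{2} = \left(\left(\frac{53}{12} - -1\right) + \frac{3}{10}\right)^{2} = \left(\left(\frac{53}{12} + 1\right) + \frac{3}{10}\right)^{2} = \left(\frac{65}{12} + \frac{3}{10}\right)^{2} = \left(\frac{343}{60}\right)^{2} = \frac{117649}{3600}$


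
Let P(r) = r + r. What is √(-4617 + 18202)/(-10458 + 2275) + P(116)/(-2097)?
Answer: -232/2097 - √13585/8183 ≈ -0.12488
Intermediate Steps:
P(r) = 2*r
√(-4617 + 18202)/(-10458 + 2275) + P(116)/(-2097) = √(-4617 + 18202)/(-10458 + 2275) + (2*116)/(-2097) = √13585/(-8183) + 232*(-1/2097) = √13585*(-1/8183) - 232/2097 = -√13585/8183 - 232/2097 = -232/2097 - √13585/8183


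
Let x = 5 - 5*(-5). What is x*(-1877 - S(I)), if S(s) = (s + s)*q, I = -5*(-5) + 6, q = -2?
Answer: -52590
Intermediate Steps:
I = 31 (I = 25 + 6 = 31)
S(s) = -4*s (S(s) = (s + s)*(-2) = (2*s)*(-2) = -4*s)
x = 30 (x = 5 + 25 = 30)
x*(-1877 - S(I)) = 30*(-1877 - (-4)*31) = 30*(-1877 - 1*(-124)) = 30*(-1877 + 124) = 30*(-1753) = -52590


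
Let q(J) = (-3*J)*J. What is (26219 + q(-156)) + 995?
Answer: -45794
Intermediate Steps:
q(J) = -3*J**2
(26219 + q(-156)) + 995 = (26219 - 3*(-156)**2) + 995 = (26219 - 3*24336) + 995 = (26219 - 73008) + 995 = -46789 + 995 = -45794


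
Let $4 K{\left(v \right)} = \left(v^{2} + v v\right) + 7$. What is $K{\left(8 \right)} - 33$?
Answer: $\frac{3}{4} \approx 0.75$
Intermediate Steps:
$K{\left(v \right)} = \frac{7}{4} + \frac{v^{2}}{2}$ ($K{\left(v \right)} = \frac{\left(v^{2} + v v\right) + 7}{4} = \frac{\left(v^{2} + v^{2}\right) + 7}{4} = \frac{2 v^{2} + 7}{4} = \frac{7 + 2 v^{2}}{4} = \frac{7}{4} + \frac{v^{2}}{2}$)
$K{\left(8 \right)} - 33 = \left(\frac{7}{4} + \frac{8^{2}}{2}\right) - 33 = \left(\frac{7}{4} + \frac{1}{2} \cdot 64\right) - 33 = \left(\frac{7}{4} + 32\right) - 33 = \frac{135}{4} - 33 = \frac{3}{4}$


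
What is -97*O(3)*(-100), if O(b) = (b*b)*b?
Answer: 261900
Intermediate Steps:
O(b) = b**3 (O(b) = b**2*b = b**3)
-97*O(3)*(-100) = -97*3**3*(-100) = -97*27*(-100) = -2619*(-100) = 261900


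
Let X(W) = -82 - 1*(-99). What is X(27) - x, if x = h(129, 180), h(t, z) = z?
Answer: -163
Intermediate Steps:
x = 180
X(W) = 17 (X(W) = -82 + 99 = 17)
X(27) - x = 17 - 1*180 = 17 - 180 = -163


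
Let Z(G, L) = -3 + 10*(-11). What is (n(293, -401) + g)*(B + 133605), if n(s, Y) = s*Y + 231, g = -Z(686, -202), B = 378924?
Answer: -60042259821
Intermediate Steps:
Z(G, L) = -113 (Z(G, L) = -3 - 110 = -113)
g = 113 (g = -1*(-113) = 113)
n(s, Y) = 231 + Y*s (n(s, Y) = Y*s + 231 = 231 + Y*s)
(n(293, -401) + g)*(B + 133605) = ((231 - 401*293) + 113)*(378924 + 133605) = ((231 - 117493) + 113)*512529 = (-117262 + 113)*512529 = -117149*512529 = -60042259821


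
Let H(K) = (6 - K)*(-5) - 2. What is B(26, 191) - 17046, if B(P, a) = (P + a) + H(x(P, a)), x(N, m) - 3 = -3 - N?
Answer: -16991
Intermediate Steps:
x(N, m) = -N (x(N, m) = 3 + (-3 - N) = -N)
H(K) = -32 + 5*K (H(K) = (-30 + 5*K) - 2 = -32 + 5*K)
B(P, a) = -32 + a - 4*P (B(P, a) = (P + a) + (-32 + 5*(-P)) = (P + a) + (-32 - 5*P) = -32 + a - 4*P)
B(26, 191) - 17046 = (-32 + 191 - 4*26) - 17046 = (-32 + 191 - 104) - 17046 = 55 - 17046 = -16991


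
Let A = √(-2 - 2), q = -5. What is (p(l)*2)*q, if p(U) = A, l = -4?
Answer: -20*I ≈ -20.0*I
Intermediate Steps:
A = 2*I (A = √(-4) = 2*I ≈ 2.0*I)
p(U) = 2*I
(p(l)*2)*q = ((2*I)*2)*(-5) = (4*I)*(-5) = -20*I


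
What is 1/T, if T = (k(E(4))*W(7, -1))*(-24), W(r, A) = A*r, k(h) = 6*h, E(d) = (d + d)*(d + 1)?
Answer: 1/40320 ≈ 2.4802e-5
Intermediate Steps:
E(d) = 2*d*(1 + d) (E(d) = (2*d)*(1 + d) = 2*d*(1 + d))
T = 40320 (T = ((6*(2*4*(1 + 4)))*(-1*7))*(-24) = ((6*(2*4*5))*(-7))*(-24) = ((6*40)*(-7))*(-24) = (240*(-7))*(-24) = -1680*(-24) = 40320)
1/T = 1/40320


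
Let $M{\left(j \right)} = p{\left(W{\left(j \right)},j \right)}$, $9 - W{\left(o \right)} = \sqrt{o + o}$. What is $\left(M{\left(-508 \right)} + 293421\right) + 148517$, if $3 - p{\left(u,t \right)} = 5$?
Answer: $441936$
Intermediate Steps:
$W{\left(o \right)} = 9 - \sqrt{2} \sqrt{o}$ ($W{\left(o \right)} = 9 - \sqrt{o + o} = 9 - \sqrt{2 o} = 9 - \sqrt{2} \sqrt{o}$)
$p{\left(u,t \right)} = -2$ ($p{\left(u,t \right)} = 3 - 5 = -2$)
$M{\left(j \right)} = -2$
$\left(M{\left(-508 \right)} + 293421\right) + 148517 = \left(-2 + 293421\right) + 148517 = 293419 + 148517 = 441936$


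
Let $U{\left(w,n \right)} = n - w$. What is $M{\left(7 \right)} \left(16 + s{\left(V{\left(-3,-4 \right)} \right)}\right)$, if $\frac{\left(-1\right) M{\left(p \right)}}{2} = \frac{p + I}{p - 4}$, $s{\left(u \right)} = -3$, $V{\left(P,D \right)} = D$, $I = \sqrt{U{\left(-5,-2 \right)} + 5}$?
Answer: $- \frac{182}{3} - \frac{52 \sqrt{2}}{3} \approx -85.18$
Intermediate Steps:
$I = 2 \sqrt{2}$ ($I = \sqrt{\left(-2 - -5\right) + 5} = \sqrt{\left(-2 + 5\right) + 5} = \sqrt{3 + 5} = \sqrt{8} = 2 \sqrt{2} \approx 2.8284$)
$M{\left(p \right)} = - \frac{2 \left(p + 2 \sqrt{2}\right)}{-4 + p}$ ($M{\left(p \right)} = - 2 \frac{p + 2 \sqrt{2}}{p - 4} = - 2 \frac{p + 2 \sqrt{2}}{-4 + p} = - \frac{2 \left(p + 2 \sqrt{2}\right)}{-4 + p}$)
$M{\left(7 \right)} \left(16 + s{\left(V{\left(-3,-4 \right)} \right)}\right) = \frac{2 \left(\left(-1\right) 7 - 2 \sqrt{2}\right)}{-4 + 7} \left(16 - 3\right) = \frac{2 \left(-7 - 2 \sqrt{2}\right)}{3} \cdot 13 = 2 \cdot \frac{1}{3} \left(-7 - 2 \sqrt{2}\right) 13 = \left(- \frac{14}{3} - \frac{4 \sqrt{2}}{3}\right) 13 = - \frac{182}{3} - \frac{52 \sqrt{2}}{3}$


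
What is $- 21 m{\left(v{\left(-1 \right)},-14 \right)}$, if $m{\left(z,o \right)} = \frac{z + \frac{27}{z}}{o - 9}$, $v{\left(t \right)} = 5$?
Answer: $\frac{1092}{115} \approx 9.4957$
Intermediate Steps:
$m{\left(z,o \right)} = \frac{z + \frac{27}{z}}{-9 + o}$
$- 21 m{\left(v{\left(-1 \right)},-14 \right)} = - 21 \frac{27 + 5^{2}}{5 \left(-9 - 14\right)} = - 21 \frac{27 + 25}{5 \left(-23\right)} = - 21 \cdot \frac{1}{5} \left(- \frac{1}{23}\right) 52 = \left(-21\right) \left(- \frac{52}{115}\right) = \frac{1092}{115}$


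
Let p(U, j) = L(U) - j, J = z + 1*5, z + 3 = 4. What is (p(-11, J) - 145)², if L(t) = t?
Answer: 26244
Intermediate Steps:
z = 1 (z = -3 + 4 = 1)
J = 6 (J = 1 + 1*5 = 1 + 5 = 6)
p(U, j) = U - j
(p(-11, J) - 145)² = ((-11 - 1*6) - 145)² = ((-11 - 6) - 145)² = (-17 - 145)² = (-162)² = 26244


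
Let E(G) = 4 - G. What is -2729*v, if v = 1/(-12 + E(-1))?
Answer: 2729/7 ≈ 389.86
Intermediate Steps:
v = -1/7 (v = 1/(-12 + (4 - 1*(-1))) = 1/(-12 + (4 + 1)) = 1/(-12 + 5) = 1/(-7) = -1/7 ≈ -0.14286)
-2729*v = -2729*(-1/7) = 2729/7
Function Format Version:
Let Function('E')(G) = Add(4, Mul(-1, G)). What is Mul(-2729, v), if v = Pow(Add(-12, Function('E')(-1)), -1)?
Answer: Rational(2729, 7) ≈ 389.86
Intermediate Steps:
v = Rational(-1, 7) (v = Pow(Add(-12, Add(4, Mul(-1, -1))), -1) = Pow(Add(-12, Add(4, 1)), -1) = Pow(Add(-12, 5), -1) = Pow(-7, -1) = Rational(-1, 7) ≈ -0.14286)
Mul(-2729, v) = Mul(-2729, Rational(-1, 7)) = Rational(2729, 7)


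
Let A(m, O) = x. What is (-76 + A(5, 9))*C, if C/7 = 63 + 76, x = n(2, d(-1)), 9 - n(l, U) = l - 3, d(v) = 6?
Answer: -64218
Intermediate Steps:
n(l, U) = 12 - l (n(l, U) = 9 - (l - 3) = 9 - (-3 + l) = 9 + (3 - l) = 12 - l)
x = 10 (x = 12 - 1*2 = 12 - 2 = 10)
A(m, O) = 10
C = 973 (C = 7*(63 + 76) = 7*139 = 973)
(-76 + A(5, 9))*C = (-76 + 10)*973 = -66*973 = -64218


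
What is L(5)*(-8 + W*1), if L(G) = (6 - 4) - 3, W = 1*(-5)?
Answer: 13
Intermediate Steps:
W = -5
L(G) = -1 (L(G) = 2 - 3 = -1)
L(5)*(-8 + W*1) = -(-8 - 5*1) = -(-8 - 5) = -1*(-13) = 13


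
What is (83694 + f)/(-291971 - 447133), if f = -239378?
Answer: 38921/184776 ≈ 0.21064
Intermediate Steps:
(83694 + f)/(-291971 - 447133) = (83694 - 239378)/(-291971 - 447133) = -155684/(-739104) = -155684*(-1/739104) = 38921/184776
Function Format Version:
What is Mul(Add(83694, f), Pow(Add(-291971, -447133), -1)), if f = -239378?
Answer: Rational(38921, 184776) ≈ 0.21064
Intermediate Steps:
Mul(Add(83694, f), Pow(Add(-291971, -447133), -1)) = Mul(Add(83694, -239378), Pow(Add(-291971, -447133), -1)) = Mul(-155684, Pow(-739104, -1)) = Mul(-155684, Rational(-1, 739104)) = Rational(38921, 184776)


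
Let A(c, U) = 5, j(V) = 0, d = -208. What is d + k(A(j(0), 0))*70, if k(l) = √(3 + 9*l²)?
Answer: -208 + 140*√57 ≈ 848.98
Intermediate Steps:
d + k(A(j(0), 0))*70 = -208 + √(3 + 9*5²)*70 = -208 + √(3 + 9*25)*70 = -208 + √(3 + 225)*70 = -208 + √228*70 = -208 + (2*√57)*70 = -208 + 140*√57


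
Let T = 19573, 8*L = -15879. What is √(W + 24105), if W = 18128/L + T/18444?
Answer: √6379302506938174659/16270682 ≈ 155.23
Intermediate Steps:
L = -15879/8 (L = (⅛)*(-15879) = -15879/8 ≈ -1984.9)
W = -262669221/32541364 (W = 18128/(-15879/8) + 19573/18444 = 18128*(-8/15879) + 19573*(1/18444) = -145024/15879 + 19573/18444 = -262669221/32541364 ≈ -8.0719)
√(W + 24105) = √(-262669221/32541364 + 24105) = √(784146909999/32541364) = √6379302506938174659/16270682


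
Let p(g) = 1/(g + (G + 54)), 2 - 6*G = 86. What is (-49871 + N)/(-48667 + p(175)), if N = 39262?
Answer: 2280935/10463404 ≈ 0.21799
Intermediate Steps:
G = -14 (G = ⅓ - ⅙*86 = ⅓ - 43/3 = -14)
p(g) = 1/(40 + g) (p(g) = 1/(g + (-14 + 54)) = 1/(g + 40) = 1/(40 + g))
(-49871 + N)/(-48667 + p(175)) = (-49871 + 39262)/(-48667 + 1/(40 + 175)) = -10609/(-48667 + 1/215) = -10609/(-10463404/215) = -10609*(-215/10463404) = 2280935/10463404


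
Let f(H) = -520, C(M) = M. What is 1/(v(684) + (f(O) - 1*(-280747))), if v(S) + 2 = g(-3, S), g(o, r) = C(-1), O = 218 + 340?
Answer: 1/280224 ≈ 3.5686e-6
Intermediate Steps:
O = 558
g(o, r) = -1
v(S) = -3 (v(S) = -2 - 1 = -3)
1/(v(684) + (f(O) - 1*(-280747))) = 1/(-3 + (-520 - 1*(-280747))) = 1/(-3 + (-520 + 280747)) = 1/(-3 + 280227) = 1/280224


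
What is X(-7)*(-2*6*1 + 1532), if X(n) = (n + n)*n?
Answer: 148960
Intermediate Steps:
X(n) = 2*n² (X(n) = (2*n)*n = 2*n²)
X(-7)*(-2*6*1 + 1532) = (2*(-7)²)*(-2*6*1 + 1532) = (2*49)*(-12*1 + 1532) = 98*(-12 + 1532) = 98*1520 = 148960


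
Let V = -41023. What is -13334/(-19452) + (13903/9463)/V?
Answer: 2587998506305/3775639512174 ≈ 0.68545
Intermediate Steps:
-13334/(-19452) + (13903/9463)/V = -13334/(-19452) + (13903/9463)/(-41023) = -13334*(-1/19452) + (13903*(1/9463))*(-1/41023) = 6667/9726 + (13903/9463)*(-1/41023) = 6667/9726 - 13903/388200649 = 2587998506305/3775639512174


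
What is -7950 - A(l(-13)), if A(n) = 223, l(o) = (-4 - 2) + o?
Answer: -8173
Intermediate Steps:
l(o) = -6 + o
-7950 - A(l(-13)) = -7950 - 1*223 = -7950 - 223 = -8173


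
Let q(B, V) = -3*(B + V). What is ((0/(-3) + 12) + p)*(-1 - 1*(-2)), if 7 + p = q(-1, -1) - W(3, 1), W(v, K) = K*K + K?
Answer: 9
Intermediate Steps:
W(v, K) = K + K**2 (W(v, K) = K**2 + K = K + K**2)
q(B, V) = -3*B - 3*V
p = -3 (p = -7 + ((-3*(-1) - 3*(-1)) - (1 + 1)) = -7 + ((3 + 3) - 2) = -7 + (6 - 1*2) = -7 + (6 - 2) = -7 + 4 = -3)
((0/(-3) + 12) + p)*(-1 - 1*(-2)) = ((0/(-3) + 12) - 3)*(-1 - 1*(-2)) = ((0*(-1/3) + 12) - 3)*(-1 + 2) = ((0 + 12) - 3)*1 = (12 - 3)*1 = 9*1 = 9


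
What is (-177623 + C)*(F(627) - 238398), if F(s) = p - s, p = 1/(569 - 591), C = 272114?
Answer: -496885742541/22 ≈ -2.2586e+10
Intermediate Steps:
p = -1/22 (p = 1/(-22) = -1/22 ≈ -0.045455)
F(s) = -1/22 - s
(-177623 + C)*(F(627) - 238398) = (-177623 + 272114)*((-1/22 - 1*627) - 238398) = 94491*((-1/22 - 627) - 238398) = 94491*(-13795/22 - 238398) = 94491*(-5258551/22) = -496885742541/22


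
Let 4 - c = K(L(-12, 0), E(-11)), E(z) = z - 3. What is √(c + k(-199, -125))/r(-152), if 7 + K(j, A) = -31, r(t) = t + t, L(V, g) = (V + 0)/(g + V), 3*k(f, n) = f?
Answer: -I*√219/912 ≈ -0.016227*I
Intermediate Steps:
k(f, n) = f/3
L(V, g) = V/(V + g)
r(t) = 2*t
E(z) = -3 + z
K(j, A) = -38 (K(j, A) = -7 - 31 = -38)
c = 42 (c = 4 - 1*(-38) = 4 + 38 = 42)
√(c + k(-199, -125))/r(-152) = √(42 + (⅓)*(-199))/((2*(-152))) = √(42 - 199/3)/(-304) = √(-73/3)*(-1/304) = (I*√219/3)*(-1/304) = -I*√219/912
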